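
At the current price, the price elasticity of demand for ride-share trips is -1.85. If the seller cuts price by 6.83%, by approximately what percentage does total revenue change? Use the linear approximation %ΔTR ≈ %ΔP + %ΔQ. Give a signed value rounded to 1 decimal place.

%ΔQ ≈ Ed × %ΔP = (-1.85) × (-6.83%) = +12.6355%
%ΔTR ≈ %ΔP + %ΔQ = (-6.83%) + (+12.6355%) = +5.8055%

+5.8%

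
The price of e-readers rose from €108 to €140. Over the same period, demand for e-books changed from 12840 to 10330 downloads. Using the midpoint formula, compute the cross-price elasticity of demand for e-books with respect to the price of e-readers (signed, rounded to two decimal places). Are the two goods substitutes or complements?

-0.84; complements

%ΔQ_{e-books} = (10330 − 12840)/avg = -2510/11585 = -0.216659…
%ΔP_{e-readers} = (140 − 108)/avg = 32/124 = 0.258064…
E_cross = (-2510/11585) / (32/124) = -0.8395…
E_cross < 0 ⇒ the goods are complements.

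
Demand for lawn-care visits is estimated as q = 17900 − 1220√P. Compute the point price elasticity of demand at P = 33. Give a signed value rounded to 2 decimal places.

-0.32

dq/dP = −1220/(2√P) = -106.187. At P = 33, q = 10891.6.
Ed = (dq/dP)·(P/q) = (-106.187) × (33/10891.6) = -0.3217…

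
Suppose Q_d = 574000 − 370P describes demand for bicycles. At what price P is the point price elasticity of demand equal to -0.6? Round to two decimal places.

581.76

Ed = −370P/(574000 − 370P). Set this equal to -0.6:
370P = 0.6·(574000 − 370P) ⇒ 370P(1 + 0.6) = 0.6·574000
P = 0.6·574000 / (370·1.6) = 581.7567…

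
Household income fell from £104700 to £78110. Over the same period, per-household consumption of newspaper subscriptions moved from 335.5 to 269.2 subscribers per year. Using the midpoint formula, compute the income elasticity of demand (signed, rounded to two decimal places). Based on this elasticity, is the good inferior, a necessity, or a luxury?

%ΔQ = (269.2 − 335.5)/[( 335.5 + 269.2)/2] = -66.3/302.35 = -0.219282…
%ΔIncome = (78110 − 104700)/[( 104700 + 78110)/2] = -26590/91405 = -0.290903…
E_income = (-66.3/302.35) / (-26590/91405) = 0.7537…
0 < E_income < 1 ⇒ normal good, necessity.

0.75; necessity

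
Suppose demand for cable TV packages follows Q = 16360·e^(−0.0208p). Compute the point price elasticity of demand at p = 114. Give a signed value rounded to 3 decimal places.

dQ/dp = −0.0208·Q = -31.7722. At p = 114, Q = 1527.51.
Ed = (dQ/dp)·(p/Q) = (-31.7722) × (114/1527.51) = -2.3712

-2.371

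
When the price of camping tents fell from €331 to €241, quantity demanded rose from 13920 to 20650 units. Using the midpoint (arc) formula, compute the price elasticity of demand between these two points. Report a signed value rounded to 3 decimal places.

-1.237

%ΔQ = (20650 − 13920) / [(13920 + 20650)/2] = 6730/17285 = 0.389354…
%ΔP = (241 − 331) / [(331 + 241)/2] = -90/286 = -0.314685…
Arc Ed = %ΔQ / %ΔP = (6730/17285) / (-90/286) = -1.23728…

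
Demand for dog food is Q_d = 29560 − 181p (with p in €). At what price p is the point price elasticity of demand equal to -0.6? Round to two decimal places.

Ed = −181p/(29560 − 181p). Set this equal to -0.6:
181p = 0.6·(29560 − 181p) ⇒ 181p(1 + 0.6) = 0.6·29560
p = 0.6·29560 / (181·1.6) = 61.2430…

61.24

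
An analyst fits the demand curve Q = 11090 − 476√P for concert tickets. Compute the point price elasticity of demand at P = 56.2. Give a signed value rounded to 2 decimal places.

-0.24

dQ/dP = −476/(2√P) = -31.7474. At P = 56.2, Q = 7521.59.
Ed = (dQ/dP)·(P/Q) = (-31.7474) × (56.2/7521.59) = -0.2372…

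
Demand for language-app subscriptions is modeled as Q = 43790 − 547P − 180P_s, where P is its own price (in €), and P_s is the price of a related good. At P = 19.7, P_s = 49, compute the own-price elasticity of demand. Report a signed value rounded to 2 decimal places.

At the given values, Q = 43790 − 547(19.7) − 180(49) = 24194.1.
∂Q/∂P = −547.
E = (-547) × (19.7/24194.1) = -0.4453…

-0.45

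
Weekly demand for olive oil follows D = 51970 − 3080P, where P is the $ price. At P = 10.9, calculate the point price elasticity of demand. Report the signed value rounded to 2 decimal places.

-1.82

dD/dP = −3080. At P = 10.9, D = 51970 − 3080(10.9) = 18398.
Ed = (dD/dP)·(P/D) = −3080 × (10.9/18398) = -1.8247…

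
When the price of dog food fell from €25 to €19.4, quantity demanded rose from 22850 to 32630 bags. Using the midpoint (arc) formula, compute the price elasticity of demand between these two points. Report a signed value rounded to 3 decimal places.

-1.398

%ΔQ = (32630 − 22850) / [(22850 + 32630)/2] = 9780/27740 = 0.352559…
%ΔP = (19.4 − 25) / [(25 + 19.4)/2] = -5.6/22.2 = -0.252252…
Arc Ed = %ΔQ / %ΔP = (9780/27740) / (-5.6/22.2) = -1.39764…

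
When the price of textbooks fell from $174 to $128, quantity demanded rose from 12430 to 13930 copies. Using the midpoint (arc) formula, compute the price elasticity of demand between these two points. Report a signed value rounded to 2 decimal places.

%ΔQ = (13930 − 12430) / [(12430 + 13930)/2] = 1500/13180 = 0.113808…
%ΔP = (128 − 174) / [(174 + 128)/2] = -46/151 = -0.304635…
Arc Ed = %ΔQ / %ΔP = (1500/13180) / (-46/151) = -0.3735…

-0.37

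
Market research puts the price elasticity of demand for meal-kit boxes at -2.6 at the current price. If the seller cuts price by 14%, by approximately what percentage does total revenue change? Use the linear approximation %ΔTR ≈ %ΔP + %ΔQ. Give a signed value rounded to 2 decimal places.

%ΔQ ≈ Ed × %ΔP = (-2.6) × (-14%) = +36.4000%
%ΔTR ≈ %ΔP + %ΔQ = (-14%) + (+36.4000%) = +22.4000%

+22.40%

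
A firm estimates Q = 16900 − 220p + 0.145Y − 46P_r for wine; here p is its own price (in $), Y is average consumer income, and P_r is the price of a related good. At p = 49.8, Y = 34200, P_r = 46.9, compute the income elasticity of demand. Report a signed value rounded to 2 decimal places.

0.57

At the given values, Q = 16900 − 220(49.8) + 0.145(34200) − 46(46.9) = 8745.6.
∂Q/∂Y = 0.145.
E = (0.145) × (34200/8745.6) = 0.5670…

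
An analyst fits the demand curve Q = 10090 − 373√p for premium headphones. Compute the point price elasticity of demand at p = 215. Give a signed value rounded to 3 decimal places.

dQ/dp = −373/(2√p) = -12.7192. At p = 215, Q = 4620.75.
Ed = (dQ/dp)·(p/Q) = (-12.7192) × (215/4620.75) = -0.59181…

-0.592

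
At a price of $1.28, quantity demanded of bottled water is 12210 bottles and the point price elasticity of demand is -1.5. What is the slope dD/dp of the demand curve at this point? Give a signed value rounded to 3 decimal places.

-14308.594

Ed = (dD/dp)·(p/D) ⇒ dD/dp = Ed·D/p = (-1.5)·12210/1.28 = -14308.59375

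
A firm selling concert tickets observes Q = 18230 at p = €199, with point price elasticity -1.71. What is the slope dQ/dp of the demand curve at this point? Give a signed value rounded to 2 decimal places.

Ed = (dQ/dp)·(p/Q) ⇒ dQ/dp = Ed·Q/p = (-1.71)·18230/199 = -156.6497…

-156.65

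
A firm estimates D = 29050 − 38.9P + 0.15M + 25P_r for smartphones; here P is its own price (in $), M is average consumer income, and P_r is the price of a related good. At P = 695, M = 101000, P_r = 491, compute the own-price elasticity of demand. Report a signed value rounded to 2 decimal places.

At the given values, D = 29050 − 38.9(695) + 0.15(101000) + 25(491) = 29439.5.
∂D/∂P = −38.9.
E = (-38.9) × (695/29439.5) = -0.9183…

-0.92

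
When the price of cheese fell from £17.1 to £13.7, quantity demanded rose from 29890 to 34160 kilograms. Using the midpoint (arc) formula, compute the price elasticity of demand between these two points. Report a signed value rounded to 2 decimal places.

%ΔQ = (34160 − 29890) / [(29890 + 34160)/2] = 4270/32025 = 0.133333…
%ΔP = (13.7 − 17.1) / [(17.1 + 13.7)/2] = -3.4/15.4 = -0.220779…
Arc Ed = %ΔQ / %ΔP = (4270/32025) / (-3.4/15.4) = -0.6039…

-0.60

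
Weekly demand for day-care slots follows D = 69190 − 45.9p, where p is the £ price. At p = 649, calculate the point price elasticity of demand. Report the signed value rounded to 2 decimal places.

dD/dp = −45.9. At p = 649, D = 69190 − 45.9(649) = 39400.9.
Ed = (dD/dp)·(p/D) = −45.9 × (649/39400.9) = -0.7560…

-0.76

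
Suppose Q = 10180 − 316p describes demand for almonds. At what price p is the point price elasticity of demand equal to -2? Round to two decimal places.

21.48

Ed = −316p/(10180 − 316p). Set this equal to -2:
316p = 2·(10180 − 316p) ⇒ 316p(1 + 2) = 2·10180
p = 2·10180 / (316·3) = 21.4767…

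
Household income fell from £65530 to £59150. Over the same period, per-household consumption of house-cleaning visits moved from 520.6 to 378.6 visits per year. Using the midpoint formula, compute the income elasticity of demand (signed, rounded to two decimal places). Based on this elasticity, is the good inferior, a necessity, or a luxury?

%ΔQ = (378.6 − 520.6)/[( 520.6 + 378.6)/2] = -142/449.6 = -0.315836…
%ΔIncome = (59150 − 65530)/[( 65530 + 59150)/2] = -6380/62340 = -0.102341…
E_income = (-142/449.6) / (-6380/62340) = 3.0860…
E_income > 1 ⇒ normal good, luxury.

3.09; luxury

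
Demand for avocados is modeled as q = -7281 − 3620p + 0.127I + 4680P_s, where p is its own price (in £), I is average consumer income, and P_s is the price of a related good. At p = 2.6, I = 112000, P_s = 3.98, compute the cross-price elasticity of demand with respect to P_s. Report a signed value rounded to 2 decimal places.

At the given values, q = -7281 − 3620(2.6) + 0.127(112000) + 4680(3.98) = 16157.4.
∂q/∂P_s = 4680.
E = (4680) × (3.98/16157.4) = 1.1528…

1.15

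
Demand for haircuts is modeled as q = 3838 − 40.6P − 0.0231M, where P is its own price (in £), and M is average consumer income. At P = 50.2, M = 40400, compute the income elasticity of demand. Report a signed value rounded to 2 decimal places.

-1.08

At the given values, q = 3838 − 40.6(50.2) − 0.0231(40400) = 866.64.
∂q/∂M = -0.0231.
E = (-0.0231) × (40400/866.64) = -1.0768…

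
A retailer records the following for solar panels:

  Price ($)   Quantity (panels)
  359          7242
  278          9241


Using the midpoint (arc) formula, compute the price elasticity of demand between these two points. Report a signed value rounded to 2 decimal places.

%ΔQ = (9241 − 7242) / [(7242 + 9241)/2] = 1999/8241.5 = 0.242552…
%ΔP = (278 − 359) / [(359 + 278)/2] = -81/318.5 = -0.254317…
Arc Ed = %ΔQ / %ΔP = (1999/8241.5) / (-81/318.5) = -0.9537…

-0.95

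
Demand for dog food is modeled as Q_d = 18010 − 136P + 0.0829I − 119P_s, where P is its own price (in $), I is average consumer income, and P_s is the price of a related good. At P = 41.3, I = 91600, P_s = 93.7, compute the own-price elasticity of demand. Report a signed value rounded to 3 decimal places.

-0.636

At the given values, Q_d = 18010 − 136(41.3) + 0.0829(91600) − 119(93.7) = 8836.54.
∂Q_d/∂P = −136.
E = (-136) × (41.3/8836.54) = -0.63563…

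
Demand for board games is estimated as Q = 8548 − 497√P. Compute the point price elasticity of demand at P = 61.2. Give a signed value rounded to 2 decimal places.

dQ/dP = −497/(2√P) = -31.7651. At P = 61.2, Q = 4659.95.
Ed = (dQ/dP)·(P/Q) = (-31.7651) × (61.2/4659.95) = -0.4171…

-0.42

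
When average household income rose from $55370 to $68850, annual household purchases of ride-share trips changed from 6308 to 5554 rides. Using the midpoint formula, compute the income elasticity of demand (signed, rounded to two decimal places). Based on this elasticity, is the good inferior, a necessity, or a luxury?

%ΔQ = (5554 − 6308)/[( 6308 + 5554)/2] = -754/5931 = -0.127128…
%ΔIncome = (68850 − 55370)/[( 55370 + 68850)/2] = 13480/62110 = 0.217034…
E_income = (-754/5931) / (13480/62110) = -0.5857…
E_income < 0 ⇒ inferior good.

-0.59; inferior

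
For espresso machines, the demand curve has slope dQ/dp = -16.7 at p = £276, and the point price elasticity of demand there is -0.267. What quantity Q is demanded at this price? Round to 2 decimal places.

Ed = (dQ/dp)·(p/Q) ⇒ Q = (dQ/dp)·p/Ed = (-16.7)·276/(-0.267) = 17262.9213…

17262.92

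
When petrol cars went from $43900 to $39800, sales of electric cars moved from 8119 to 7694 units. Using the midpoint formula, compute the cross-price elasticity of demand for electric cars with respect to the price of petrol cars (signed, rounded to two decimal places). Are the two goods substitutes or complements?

0.55; substitutes

%ΔQ_{electric cars} = (7694 − 8119)/avg = -425/7906.5 = -0.053753…
%ΔP_{petrol cars} = (39800 − 43900)/avg = -4100/41850 = -0.097968…
E_cross = (-425/7906.5) / (-4100/41850) = 0.5486…
E_cross > 0 ⇒ the goods are substitutes.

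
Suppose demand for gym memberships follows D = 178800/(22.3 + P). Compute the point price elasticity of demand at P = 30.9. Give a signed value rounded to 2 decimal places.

dD/dP = −178800/(22.3 + P)² = -63.1749. At P = 30.9, D = 3360.9.
Ed = (dD/dP)·(P/D) = (-63.1749) × (30.9/3360.9) = -0.5808…

-0.58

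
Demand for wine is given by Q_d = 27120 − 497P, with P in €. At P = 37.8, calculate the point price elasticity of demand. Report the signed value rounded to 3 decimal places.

-2.254

dQ_d/dP = −497. At P = 37.8, Q_d = 27120 − 497(37.8) = 8333.4.
Ed = (dQ_d/dP)·(P/Q_d) = −497 × (37.8/8333.4) = -2.25437…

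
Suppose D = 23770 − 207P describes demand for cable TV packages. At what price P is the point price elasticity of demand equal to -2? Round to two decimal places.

Ed = −207P/(23770 − 207P). Set this equal to -2:
207P = 2·(23770 − 207P) ⇒ 207P(1 + 2) = 2·23770
P = 2·23770 / (207·3) = 76.5539…

76.55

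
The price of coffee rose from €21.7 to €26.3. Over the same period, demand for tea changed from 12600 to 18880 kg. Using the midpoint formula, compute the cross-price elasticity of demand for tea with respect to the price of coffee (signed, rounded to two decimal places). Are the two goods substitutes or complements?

2.08; substitutes

%ΔQ_{tea} = (18880 − 12600)/avg = 6280/15740 = 0.398983…
%ΔP_{coffee} = (26.3 − 21.7)/avg = 4.6/24 = 0.191666…
E_cross = (6280/15740) / (4.6/24) = 2.0816…
E_cross > 0 ⇒ the goods are substitutes.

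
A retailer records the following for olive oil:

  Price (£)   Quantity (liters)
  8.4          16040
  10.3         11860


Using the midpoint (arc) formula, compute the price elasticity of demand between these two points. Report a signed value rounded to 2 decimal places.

-1.47

%ΔQ = (11860 − 16040) / [(16040 + 11860)/2] = -4180/13950 = -0.299641…
%ΔP = (10.3 − 8.4) / [(8.4 + 10.3)/2] = 1.9/9.35 = 0.203208…
Arc Ed = %ΔQ / %ΔP = (-4180/13950) / (1.9/9.35) = -1.4745…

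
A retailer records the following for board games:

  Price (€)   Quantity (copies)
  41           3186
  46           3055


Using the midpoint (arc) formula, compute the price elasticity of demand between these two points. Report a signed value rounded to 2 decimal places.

-0.37

%ΔQ = (3055 − 3186) / [(3186 + 3055)/2] = -131/3120.5 = -0.041980…
%ΔP = (46 − 41) / [(41 + 46)/2] = 5/43.5 = 0.114942…
Arc Ed = %ΔQ / %ΔP = (-131/3120.5) / (5/43.5) = -0.3652…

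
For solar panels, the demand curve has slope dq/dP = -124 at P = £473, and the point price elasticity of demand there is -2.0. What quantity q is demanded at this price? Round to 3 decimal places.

Ed = (dq/dP)·(P/q) ⇒ q = (dq/dP)·P/Ed = (-124)·473/(-2.0) = 29326

29326.000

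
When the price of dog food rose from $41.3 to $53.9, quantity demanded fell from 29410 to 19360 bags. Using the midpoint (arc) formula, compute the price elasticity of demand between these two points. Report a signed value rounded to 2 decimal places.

-1.56

%ΔQ = (19360 − 29410) / [(29410 + 19360)/2] = -10050/24385 = -0.412138…
%ΔP = (53.9 − 41.3) / [(41.3 + 53.9)/2] = 12.6/47.6 = 0.264705…
Arc Ed = %ΔQ / %ΔP = (-10050/24385) / (12.6/47.6) = -1.5569…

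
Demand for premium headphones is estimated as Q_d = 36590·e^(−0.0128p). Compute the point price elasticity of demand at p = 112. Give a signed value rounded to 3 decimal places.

dQ_d/dp = −0.0128·Q_d = -111.678. At p = 112, Q_d = 8724.85.
Ed = (dQ_d/dp)·(p/Q_d) = (-111.678) × (112/8724.85) = -1.4336

-1.434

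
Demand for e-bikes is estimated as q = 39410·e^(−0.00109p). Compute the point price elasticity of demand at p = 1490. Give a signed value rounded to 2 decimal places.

-1.62

dq/dp = −0.00109·q = -8.46633. At p = 1490, q = 7767.28.
Ed = (dq/dp)·(p/q) = (-8.46633) × (1490/7767.28) = -1.6241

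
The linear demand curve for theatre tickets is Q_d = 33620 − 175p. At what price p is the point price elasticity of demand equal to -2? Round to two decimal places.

128.08

Ed = −175p/(33620 − 175p). Set this equal to -2:
175p = 2·(33620 − 175p) ⇒ 175p(1 + 2) = 2·33620
p = 2·33620 / (175·3) = 128.0761…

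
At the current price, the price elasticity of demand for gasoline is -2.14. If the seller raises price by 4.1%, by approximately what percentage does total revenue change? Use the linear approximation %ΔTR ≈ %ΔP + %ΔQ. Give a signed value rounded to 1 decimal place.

%ΔQ ≈ Ed × %ΔP = (-2.14) × (+4.1%) = -8.7740%
%ΔTR ≈ %ΔP + %ΔQ = (+4.1%) + (-8.7740%) = -4.6740%

-4.7%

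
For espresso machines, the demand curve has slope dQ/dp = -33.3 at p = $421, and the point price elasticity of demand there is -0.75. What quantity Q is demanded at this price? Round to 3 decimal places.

Ed = (dQ/dp)·(p/Q) ⇒ Q = (dQ/dp)·p/Ed = (-33.3)·421/(-0.75) = 18692.4

18692.400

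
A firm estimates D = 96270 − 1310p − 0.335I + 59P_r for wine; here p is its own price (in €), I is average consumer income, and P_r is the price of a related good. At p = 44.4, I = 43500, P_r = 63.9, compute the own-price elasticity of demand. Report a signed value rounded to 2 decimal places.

At the given values, D = 96270 − 1310(44.4) − 0.335(43500) + 59(63.9) = 27303.6.
∂D/∂p = −1310.
E = (-1310) × (44.4/27303.6) = -2.1302…

-2.13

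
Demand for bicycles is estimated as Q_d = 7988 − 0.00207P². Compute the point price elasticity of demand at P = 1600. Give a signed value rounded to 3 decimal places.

dQ_d/dP = −2·0.00207·P = -6.624. At P = 1600, Q_d = 2688.8.
Ed = (dQ_d/dP)·(P/Q_d) = (-6.624) × (1600/2688.8) = -3.94168…

-3.942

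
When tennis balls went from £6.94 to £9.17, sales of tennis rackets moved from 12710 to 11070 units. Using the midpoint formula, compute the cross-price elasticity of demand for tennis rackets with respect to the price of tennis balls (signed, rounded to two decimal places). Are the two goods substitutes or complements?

%ΔQ_{tennis rackets} = (11070 − 12710)/avg = -1640/11890 = -0.137931…
%ΔP_{tennis balls} = (9.17 − 6.94)/avg = 2.23/8.055 = 0.276846…
E_cross = (-1640/11890) / (2.23/8.055) = -0.4982…
E_cross < 0 ⇒ the goods are complements.

-0.50; complements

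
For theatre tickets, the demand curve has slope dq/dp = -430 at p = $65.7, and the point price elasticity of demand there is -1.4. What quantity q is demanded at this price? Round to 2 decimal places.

Ed = (dq/dp)·(p/q) ⇒ q = (dq/dp)·p/Ed = (-430)·65.7/(-1.4) = 20179.2857…

20179.29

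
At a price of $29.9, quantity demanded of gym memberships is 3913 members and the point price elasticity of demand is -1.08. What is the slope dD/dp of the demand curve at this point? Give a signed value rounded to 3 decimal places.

Ed = (dD/dp)·(p/D) ⇒ dD/dp = Ed·D/p = (-1.08)·3913/29.9 = -141.33913…

-141.339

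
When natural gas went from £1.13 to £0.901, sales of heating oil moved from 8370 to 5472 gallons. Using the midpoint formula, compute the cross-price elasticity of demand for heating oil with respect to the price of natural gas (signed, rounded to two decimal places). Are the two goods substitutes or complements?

1.86; substitutes

%ΔQ_{heating oil} = (5472 − 8370)/avg = -2898/6921 = -0.418725…
%ΔP_{natural gas} = (0.901 − 1.13)/avg = -0.229/1.0155 = -0.225504…
E_cross = (-2898/6921) / (-0.229/1.0155) = 1.8568…
E_cross > 0 ⇒ the goods are substitutes.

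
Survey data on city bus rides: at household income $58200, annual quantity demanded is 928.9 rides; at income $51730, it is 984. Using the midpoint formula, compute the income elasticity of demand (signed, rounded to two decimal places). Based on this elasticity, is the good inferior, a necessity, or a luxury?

%ΔQ = (984 − 928.9)/[( 928.9 + 984)/2] = 55.1/956.45 = 0.057608…
%ΔIncome = (51730 − 58200)/[( 58200 + 51730)/2] = -6470/54965 = -0.117711…
E_income = (55.1/956.45) / (-6470/54965) = -0.4894…
E_income < 0 ⇒ inferior good.

-0.49; inferior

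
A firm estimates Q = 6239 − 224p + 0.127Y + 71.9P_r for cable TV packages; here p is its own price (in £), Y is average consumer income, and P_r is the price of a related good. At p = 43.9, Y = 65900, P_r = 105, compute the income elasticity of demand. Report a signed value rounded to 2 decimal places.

At the given values, Q = 6239 − 224(43.9) + 0.127(65900) + 71.9(105) = 12324.2.
∂Q/∂Y = 0.127.
E = (0.127) × (65900/12324.2) = 0.6790…

0.68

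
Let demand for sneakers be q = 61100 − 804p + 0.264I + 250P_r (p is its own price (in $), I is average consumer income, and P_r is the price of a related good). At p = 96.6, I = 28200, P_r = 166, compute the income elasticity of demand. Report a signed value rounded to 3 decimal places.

At the given values, q = 61100 − 804(96.6) + 0.264(28200) + 250(166) = 32378.4.
∂q/∂I = 0.264.
E = (0.264) × (28200/32378.4) = 0.22993…

0.230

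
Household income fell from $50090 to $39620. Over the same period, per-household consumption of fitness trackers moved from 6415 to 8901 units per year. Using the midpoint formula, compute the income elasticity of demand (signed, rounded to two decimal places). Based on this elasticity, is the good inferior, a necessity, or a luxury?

-1.39; inferior

%ΔQ = (8901 − 6415)/[( 6415 + 8901)/2] = 2486/7658 = 0.324627…
%ΔIncome = (39620 − 50090)/[( 50090 + 39620)/2] = -10470/44855 = -0.233418…
E_income = (2486/7658) / (-10470/44855) = -1.3907…
E_income < 0 ⇒ inferior good.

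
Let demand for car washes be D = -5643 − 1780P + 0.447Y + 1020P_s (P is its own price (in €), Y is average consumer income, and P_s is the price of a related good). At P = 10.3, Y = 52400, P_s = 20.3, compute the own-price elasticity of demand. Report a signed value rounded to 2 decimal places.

-0.91

At the given values, D = -5643 − 1780(10.3) + 0.447(52400) + 1020(20.3) = 20151.8.
∂D/∂P = −1780.
E = (-1780) × (10.3/20151.8) = -0.9097…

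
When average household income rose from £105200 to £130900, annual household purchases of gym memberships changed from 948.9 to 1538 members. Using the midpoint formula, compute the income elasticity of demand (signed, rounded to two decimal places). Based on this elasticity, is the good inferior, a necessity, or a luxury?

2.18; luxury

%ΔQ = (1538 − 948.9)/[( 948.9 + 1538)/2] = 589.1/1243.45 = 0.473762…
%ΔIncome = (130900 − 105200)/[( 105200 + 130900)/2] = 25700/118050 = 0.217704…
E_income = (589.1/1243.45) / (25700/118050) = 2.1761…
E_income > 1 ⇒ normal good, luxury.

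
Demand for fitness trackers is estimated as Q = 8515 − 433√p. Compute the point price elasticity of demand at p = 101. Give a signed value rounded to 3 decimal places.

dQ/dp = −433/(2√p) = -21.5426. At p = 101, Q = 4163.4.
Ed = (dQ/dp)·(p/Q) = (-21.5426) × (101/4163.4) = -0.52260…

-0.523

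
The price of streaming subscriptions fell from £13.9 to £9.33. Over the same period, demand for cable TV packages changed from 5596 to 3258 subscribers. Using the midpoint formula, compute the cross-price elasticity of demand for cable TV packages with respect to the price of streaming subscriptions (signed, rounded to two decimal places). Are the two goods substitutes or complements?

%ΔQ_{cable TV packages} = (3258 − 5596)/avg = -2338/4427 = -0.528122…
%ΔP_{streaming subscriptions} = (9.33 − 13.9)/avg = -4.57/11.615 = -0.393456…
E_cross = (-2338/4427) / (-4.57/11.615) = 1.3422…
E_cross > 0 ⇒ the goods are substitutes.

1.34; substitutes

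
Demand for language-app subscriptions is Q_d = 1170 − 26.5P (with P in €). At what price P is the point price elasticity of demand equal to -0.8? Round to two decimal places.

19.62

Ed = −26.5P/(1170 − 26.5P). Set this equal to -0.8:
26.5P = 0.8·(1170 − 26.5P) ⇒ 26.5P(1 + 0.8) = 0.8·1170
P = 0.8·1170 / (26.5·1.8) = 19.6226…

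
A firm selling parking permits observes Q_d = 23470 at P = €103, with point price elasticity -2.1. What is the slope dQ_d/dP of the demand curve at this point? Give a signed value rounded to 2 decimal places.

-478.51

Ed = (dQ_d/dP)·(P/Q_d) ⇒ dQ_d/dP = Ed·Q_d/P = (-2.1)·23470/103 = -478.5145…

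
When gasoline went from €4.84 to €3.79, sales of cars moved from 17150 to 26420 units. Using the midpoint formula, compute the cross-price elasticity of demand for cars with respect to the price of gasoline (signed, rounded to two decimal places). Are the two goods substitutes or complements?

%ΔQ_{cars} = (26420 − 17150)/avg = 9270/21785 = 0.425522…
%ΔP_{gasoline} = (3.79 − 4.84)/avg = -1.05/4.315 = -0.243337…
E_cross = (9270/21785) / (-1.05/4.315) = -1.7486…
E_cross < 0 ⇒ the goods are complements.

-1.75; complements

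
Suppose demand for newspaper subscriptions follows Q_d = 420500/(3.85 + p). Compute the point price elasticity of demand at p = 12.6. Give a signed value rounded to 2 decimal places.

-0.77

dQ_d/dp = −420500/(3.85 + p)² = -1553.94. At p = 12.6, Q_d = 25562.3.
Ed = (dQ_d/dp)·(p/Q_d) = (-1553.94) × (12.6/25562.3) = -0.7659…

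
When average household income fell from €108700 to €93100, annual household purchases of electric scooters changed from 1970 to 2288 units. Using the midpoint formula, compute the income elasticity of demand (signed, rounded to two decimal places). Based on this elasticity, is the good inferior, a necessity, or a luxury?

%ΔQ = (2288 − 1970)/[( 1970 + 2288)/2] = 318/2129 = 0.149365…
%ΔIncome = (93100 − 108700)/[( 108700 + 93100)/2] = -15600/100900 = -0.154608…
E_income = (318/2129) / (-15600/100900) = -0.9660…
E_income < 0 ⇒ inferior good.

-0.97; inferior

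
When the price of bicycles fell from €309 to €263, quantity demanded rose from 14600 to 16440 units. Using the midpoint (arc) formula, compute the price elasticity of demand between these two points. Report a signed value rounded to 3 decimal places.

%ΔQ = (16440 − 14600) / [(14600 + 16440)/2] = 1840/15520 = 0.118556…
%ΔP = (263 − 309) / [(309 + 263)/2] = -46/286 = -0.160839…
Arc Ed = %ΔQ / %ΔP = (1840/15520) / (-46/286) = -0.73711…

-0.737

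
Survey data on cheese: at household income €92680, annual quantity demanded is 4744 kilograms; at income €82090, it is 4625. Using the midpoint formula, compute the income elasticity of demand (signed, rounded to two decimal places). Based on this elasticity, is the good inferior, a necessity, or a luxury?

%ΔQ = (4625 − 4744)/[( 4744 + 4625)/2] = -119/4684.5 = -0.025402…
%ΔIncome = (82090 − 92680)/[( 92680 + 82090)/2] = -10590/87385 = -0.121187…
E_income = (-119/4684.5) / (-10590/87385) = 0.2096…
0 < E_income < 1 ⇒ normal good, necessity.

0.21; necessity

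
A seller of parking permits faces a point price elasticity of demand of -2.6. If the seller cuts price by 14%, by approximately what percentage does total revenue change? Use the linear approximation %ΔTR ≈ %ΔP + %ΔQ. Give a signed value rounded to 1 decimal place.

%ΔQ ≈ Ed × %ΔP = (-2.6) × (-14%) = +36.4000%
%ΔTR ≈ %ΔP + %ΔQ = (-14%) + (+36.4000%) = +22.4000%

+22.4%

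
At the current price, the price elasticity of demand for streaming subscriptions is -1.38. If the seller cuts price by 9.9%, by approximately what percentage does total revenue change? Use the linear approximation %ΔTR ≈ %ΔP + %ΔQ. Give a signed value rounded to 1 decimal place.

%ΔQ ≈ Ed × %ΔP = (-1.38) × (-9.9%) = +13.6620%
%ΔTR ≈ %ΔP + %ΔQ = (-9.9%) + (+13.6620%) = +3.7620%

+3.8%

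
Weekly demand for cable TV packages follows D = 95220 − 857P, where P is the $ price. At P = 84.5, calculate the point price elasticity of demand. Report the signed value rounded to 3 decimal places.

-3.176

dD/dP = −857. At P = 84.5, D = 95220 − 857(84.5) = 22803.5.
Ed = (dD/dP)·(P/D) = −857 × (84.5/22803.5) = -3.17567…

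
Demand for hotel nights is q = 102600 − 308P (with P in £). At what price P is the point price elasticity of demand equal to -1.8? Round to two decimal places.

Ed = −308P/(102600 − 308P). Set this equal to -1.8:
308P = 1.8·(102600 − 308P) ⇒ 308P(1 + 1.8) = 1.8·102600
P = 1.8·102600 / (308·2.8) = 214.1465…

214.15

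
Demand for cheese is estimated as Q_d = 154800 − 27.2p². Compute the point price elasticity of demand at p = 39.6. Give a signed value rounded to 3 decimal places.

-0.761

dQ_d/dp = −2·27.2·p = -2154.24. At p = 39.6, Q_d = 112146.048.
Ed = (dQ_d/dp)·(p/Q_d) = (-2154.24) × (39.6/112146.048) = -0.76068…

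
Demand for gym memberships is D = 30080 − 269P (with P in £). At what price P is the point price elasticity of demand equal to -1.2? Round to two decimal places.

60.99

Ed = −269P/(30080 − 269P). Set this equal to -1.2:
269P = 1.2·(30080 − 269P) ⇒ 269P(1 + 1.2) = 1.2·30080
P = 1.2·30080 / (269·2.2) = 60.9935…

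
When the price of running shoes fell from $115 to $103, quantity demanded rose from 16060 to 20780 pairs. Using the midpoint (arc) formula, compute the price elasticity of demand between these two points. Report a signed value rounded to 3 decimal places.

%ΔQ = (20780 − 16060) / [(16060 + 20780)/2] = 4720/18420 = 0.256243…
%ΔP = (103 − 115) / [(115 + 103)/2] = -12/109 = -0.110091…
Arc Ed = %ΔQ / %ΔP = (4720/18420) / (-12/109) = -2.32754…

-2.328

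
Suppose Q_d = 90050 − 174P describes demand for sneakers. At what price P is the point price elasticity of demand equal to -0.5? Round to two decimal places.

172.51

Ed = −174P/(90050 − 174P). Set this equal to -0.5:
174P = 0.5·(90050 − 174P) ⇒ 174P(1 + 0.5) = 0.5·90050
P = 0.5·90050 / (174·1.5) = 172.5095…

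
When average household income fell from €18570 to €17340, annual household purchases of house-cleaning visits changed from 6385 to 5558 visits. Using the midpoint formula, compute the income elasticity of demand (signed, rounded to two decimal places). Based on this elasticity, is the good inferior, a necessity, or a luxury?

2.02; luxury

%ΔQ = (5558 − 6385)/[( 6385 + 5558)/2] = -827/5971.5 = -0.138491…
%ΔIncome = (17340 − 18570)/[( 18570 + 17340)/2] = -1230/17955 = -0.068504…
E_income = (-827/5971.5) / (-1230/17955) = 2.0216…
E_income > 1 ⇒ normal good, luxury.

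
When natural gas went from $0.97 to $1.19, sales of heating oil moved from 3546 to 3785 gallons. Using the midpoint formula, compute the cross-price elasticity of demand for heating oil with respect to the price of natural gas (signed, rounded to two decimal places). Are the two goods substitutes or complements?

%ΔQ_{heating oil} = (3785 − 3546)/avg = 239/3665.5 = 0.065202…
%ΔP_{natural gas} = (1.19 − 0.97)/avg = 0.22/1.08 = 0.203703…
E_cross = (239/3665.5) / (0.22/1.08) = 0.3200…
E_cross > 0 ⇒ the goods are substitutes.

0.32; substitutes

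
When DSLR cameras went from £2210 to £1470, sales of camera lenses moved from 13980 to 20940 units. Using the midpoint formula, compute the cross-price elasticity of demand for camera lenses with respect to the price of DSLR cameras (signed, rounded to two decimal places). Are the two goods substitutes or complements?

-0.99; complements

%ΔQ_{camera lenses} = (20940 − 13980)/avg = 6960/17460 = 0.398625…
%ΔP_{DSLR cameras} = (1470 − 2210)/avg = -740/1840 = -0.402173…
E_cross = (6960/17460) / (-740/1840) = -0.9911…
E_cross < 0 ⇒ the goods are complements.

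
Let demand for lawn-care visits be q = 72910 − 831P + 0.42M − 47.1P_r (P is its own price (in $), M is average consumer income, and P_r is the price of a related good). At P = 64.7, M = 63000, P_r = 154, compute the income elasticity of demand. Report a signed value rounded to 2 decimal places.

At the given values, q = 72910 − 831(64.7) + 0.42(63000) − 47.1(154) = 38350.9.
∂q/∂M = 0.42.
E = (0.42) × (63000/38350.9) = 0.6899…

0.69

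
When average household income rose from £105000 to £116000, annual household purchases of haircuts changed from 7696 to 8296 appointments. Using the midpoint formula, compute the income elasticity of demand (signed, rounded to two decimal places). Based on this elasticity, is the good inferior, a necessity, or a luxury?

%ΔQ = (8296 − 7696)/[( 7696 + 8296)/2] = 600/7996 = 0.075037…
%ΔIncome = (116000 − 105000)/[( 105000 + 116000)/2] = 11000/110500 = 0.099547…
E_income = (600/7996) / (11000/110500) = 0.7537…
0 < E_income < 1 ⇒ normal good, necessity.

0.75; necessity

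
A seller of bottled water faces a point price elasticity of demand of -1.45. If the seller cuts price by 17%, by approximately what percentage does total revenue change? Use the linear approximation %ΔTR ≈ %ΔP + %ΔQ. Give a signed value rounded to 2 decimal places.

%ΔQ ≈ Ed × %ΔP = (-1.45) × (-17%) = +24.6500%
%ΔTR ≈ %ΔP + %ΔQ = (-17%) + (+24.6500%) = +7.6500%

+7.65%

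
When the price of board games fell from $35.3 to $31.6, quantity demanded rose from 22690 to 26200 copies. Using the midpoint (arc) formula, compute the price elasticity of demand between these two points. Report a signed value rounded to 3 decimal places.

-1.298

%ΔQ = (26200 − 22690) / [(22690 + 26200)/2] = 3510/24445 = 0.143587…
%ΔP = (31.6 − 35.3) / [(35.3 + 31.6)/2] = -3.7/33.45 = -0.110612…
Arc Ed = %ΔQ / %ΔP = (3510/24445) / (-3.7/33.45) = -1.29810…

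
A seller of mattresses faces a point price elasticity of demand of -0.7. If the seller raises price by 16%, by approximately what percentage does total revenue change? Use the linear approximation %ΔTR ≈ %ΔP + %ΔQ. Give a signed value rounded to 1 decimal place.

+4.8%

%ΔQ ≈ Ed × %ΔP = (-0.7) × (+16%) = -11.2000%
%ΔTR ≈ %ΔP + %ΔQ = (+16%) + (-11.2000%) = +4.8000%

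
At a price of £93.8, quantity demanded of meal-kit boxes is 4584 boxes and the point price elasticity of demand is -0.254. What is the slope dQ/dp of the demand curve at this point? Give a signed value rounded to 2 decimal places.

-12.41

Ed = (dQ/dp)·(p/Q) ⇒ dQ/dp = Ed·Q/p = (-0.254)·4584/93.8 = -12.4129…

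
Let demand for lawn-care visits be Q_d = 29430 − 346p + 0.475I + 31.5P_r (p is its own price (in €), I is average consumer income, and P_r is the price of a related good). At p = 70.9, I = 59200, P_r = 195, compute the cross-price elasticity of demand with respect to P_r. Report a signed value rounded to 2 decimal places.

0.16

At the given values, Q_d = 29430 − 346(70.9) + 0.475(59200) + 31.5(195) = 39161.1.
∂Q_d/∂P_r = 31.5.
E = (31.5) × (195/39161.1) = 0.1568…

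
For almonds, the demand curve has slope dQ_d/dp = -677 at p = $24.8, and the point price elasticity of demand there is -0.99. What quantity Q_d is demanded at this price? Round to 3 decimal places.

16959.192

Ed = (dQ_d/dp)·(p/Q_d) ⇒ Q_d = (dQ_d/dp)·p/Ed = (-677)·24.8/(-0.99) = 16959.19191…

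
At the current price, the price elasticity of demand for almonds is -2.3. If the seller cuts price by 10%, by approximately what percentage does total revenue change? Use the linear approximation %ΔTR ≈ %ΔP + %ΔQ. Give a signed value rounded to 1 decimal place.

+13.0%

%ΔQ ≈ Ed × %ΔP = (-2.3) × (-10%) = +23.0000%
%ΔTR ≈ %ΔP + %ΔQ = (-10%) + (+23.0000%) = +13.0000%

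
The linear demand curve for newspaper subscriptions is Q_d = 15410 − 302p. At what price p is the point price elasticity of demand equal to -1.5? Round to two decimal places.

Ed = −302p/(15410 − 302p). Set this equal to -1.5:
302p = 1.5·(15410 − 302p) ⇒ 302p(1 + 1.5) = 1.5·15410
p = 1.5·15410 / (302·2.5) = 30.6158…

30.62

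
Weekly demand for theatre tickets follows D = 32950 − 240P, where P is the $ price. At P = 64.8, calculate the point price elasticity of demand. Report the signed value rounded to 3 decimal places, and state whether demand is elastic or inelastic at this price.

dD/dP = −240. At P = 64.8, D = 32950 − 240(64.8) = 17398.
Ed = (dD/dP)·(P/D) = −240 × (64.8/17398) = -0.89389…
|Ed| = 0.894 < 1, so demand is inelastic.

-0.894; inelastic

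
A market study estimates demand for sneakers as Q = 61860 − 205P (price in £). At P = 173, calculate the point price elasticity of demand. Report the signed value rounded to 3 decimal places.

dQ/dP = −205. At P = 173, Q = 61860 − 205(173) = 26395.
Ed = (dQ/dP)·(P/Q) = −205 × (173/26395) = -1.34362…

-1.344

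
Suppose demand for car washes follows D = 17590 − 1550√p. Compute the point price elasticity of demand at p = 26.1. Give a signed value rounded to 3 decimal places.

-0.409

dD/dp = −1550/(2√p) = -151.699. At p = 26.1, D = 9671.34.
Ed = (dD/dp)·(p/D) = (-151.699) × (26.1/9671.34) = -0.40938…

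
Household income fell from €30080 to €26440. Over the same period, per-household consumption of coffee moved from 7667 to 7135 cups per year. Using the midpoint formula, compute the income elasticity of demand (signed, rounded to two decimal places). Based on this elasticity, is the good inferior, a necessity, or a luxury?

0.56; necessity

%ΔQ = (7135 − 7667)/[( 7667 + 7135)/2] = -532/7401 = -0.071882…
%ΔIncome = (26440 − 30080)/[( 30080 + 26440)/2] = -3640/28260 = -0.128803…
E_income = (-532/7401) / (-3640/28260) = 0.5580…
0 < E_income < 1 ⇒ normal good, necessity.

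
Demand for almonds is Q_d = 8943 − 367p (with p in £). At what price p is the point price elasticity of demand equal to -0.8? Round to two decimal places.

Ed = −367p/(8943 − 367p). Set this equal to -0.8:
367p = 0.8·(8943 − 367p) ⇒ 367p(1 + 0.8) = 0.8·8943
p = 0.8·8943 / (367·1.8) = 10.8301…

10.83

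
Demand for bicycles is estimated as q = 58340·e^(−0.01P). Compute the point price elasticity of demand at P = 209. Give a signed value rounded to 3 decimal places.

-2.090

dq/dP = −0.01·q = -72.1591. At P = 209, q = 7215.91.
Ed = (dq/dP)·(P/q) = (-72.1591) × (209/7215.91) = -2.09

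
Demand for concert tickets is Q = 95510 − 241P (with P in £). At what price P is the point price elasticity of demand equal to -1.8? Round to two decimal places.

254.77

Ed = −241P/(95510 − 241P). Set this equal to -1.8:
241P = 1.8·(95510 − 241P) ⇒ 241P(1 + 1.8) = 1.8·95510
P = 1.8·95510 / (241·2.8) = 254.7688…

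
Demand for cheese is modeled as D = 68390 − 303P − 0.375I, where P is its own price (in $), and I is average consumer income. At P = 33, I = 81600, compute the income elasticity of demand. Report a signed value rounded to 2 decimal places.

At the given values, D = 68390 − 303(33) − 0.375(81600) = 27791.
∂D/∂I = -0.375.
E = (-0.375) × (81600/27791) = -1.1010…

-1.10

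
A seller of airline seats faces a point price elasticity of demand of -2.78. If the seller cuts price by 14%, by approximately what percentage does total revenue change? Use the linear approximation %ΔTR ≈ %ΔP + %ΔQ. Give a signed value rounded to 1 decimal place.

%ΔQ ≈ Ed × %ΔP = (-2.78) × (-14%) = +38.9200%
%ΔTR ≈ %ΔP + %ΔQ = (-14%) + (+38.9200%) = +24.9200%

+24.9%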